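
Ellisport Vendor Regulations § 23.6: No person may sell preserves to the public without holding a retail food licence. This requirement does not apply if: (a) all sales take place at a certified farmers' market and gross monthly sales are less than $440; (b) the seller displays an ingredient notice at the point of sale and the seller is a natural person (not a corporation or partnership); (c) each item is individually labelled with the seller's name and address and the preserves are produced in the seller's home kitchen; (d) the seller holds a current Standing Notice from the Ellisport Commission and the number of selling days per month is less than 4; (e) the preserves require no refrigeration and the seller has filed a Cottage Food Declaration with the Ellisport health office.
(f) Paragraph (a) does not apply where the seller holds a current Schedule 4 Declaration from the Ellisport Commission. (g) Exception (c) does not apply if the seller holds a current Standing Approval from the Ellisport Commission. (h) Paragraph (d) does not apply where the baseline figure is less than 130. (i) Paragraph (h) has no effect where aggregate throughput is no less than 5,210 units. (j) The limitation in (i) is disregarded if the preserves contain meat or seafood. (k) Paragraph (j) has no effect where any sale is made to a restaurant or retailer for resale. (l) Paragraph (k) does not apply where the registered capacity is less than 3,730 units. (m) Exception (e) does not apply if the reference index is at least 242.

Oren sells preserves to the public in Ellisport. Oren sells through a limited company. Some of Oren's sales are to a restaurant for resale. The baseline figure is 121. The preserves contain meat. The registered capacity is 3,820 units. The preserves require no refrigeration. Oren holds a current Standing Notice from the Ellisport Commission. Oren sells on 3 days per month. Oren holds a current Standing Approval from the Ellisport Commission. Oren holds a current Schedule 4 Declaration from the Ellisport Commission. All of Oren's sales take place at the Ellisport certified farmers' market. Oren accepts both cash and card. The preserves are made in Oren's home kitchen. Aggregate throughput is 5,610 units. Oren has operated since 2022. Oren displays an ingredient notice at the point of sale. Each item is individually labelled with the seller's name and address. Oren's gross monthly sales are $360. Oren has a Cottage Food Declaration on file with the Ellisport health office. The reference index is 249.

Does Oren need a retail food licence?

Exception (a)'s conditions are all satisfied: all sales are at a certified farmers' market; gross monthly sales are $360, less than the $440 limit. But: (f) operates against (a): a current Schedule 4 Declaration is held. So (a) is unavailable.
Exception (b) does not apply: the seller operates through a limited company.
Exception (c) is satisfied on its face — items are individually labelled; the preserves are home-kitchen produced. Turning to paragraph (g): (g) applies — a current Standing Approval is held. Exception (c) does not apply.
Exception (d): a current Standing Notice is held; the number of selling days per month is 3, less than the 4 limit — every condition holds. Considering the limiting provisions: (h) applies (the baseline figure is 121, less than the 130 limit), but yields to (i): (i) is engaged — aggregate throughput is 5,610 units, meeting the 5,210 units threshold. (j) applies (the preserves contain meat), but is displaced by (k): (k) applies — some sales are to a restaurant for resale. (l) is inapplicable (the registered capacity is 3,820 units, not less than 3,730 units), so (k) stands. So (d) applies.
Exception (e)'s conditions are all satisfied: the preserves are shelf-stable; a Cottage Food Declaration is on file. But: (m) is triggered — the reference index is 249, meeting the 242 threshold. (e) is therefore removed.

No — exception (d) applies; Oren is not required to hold a retail food licence.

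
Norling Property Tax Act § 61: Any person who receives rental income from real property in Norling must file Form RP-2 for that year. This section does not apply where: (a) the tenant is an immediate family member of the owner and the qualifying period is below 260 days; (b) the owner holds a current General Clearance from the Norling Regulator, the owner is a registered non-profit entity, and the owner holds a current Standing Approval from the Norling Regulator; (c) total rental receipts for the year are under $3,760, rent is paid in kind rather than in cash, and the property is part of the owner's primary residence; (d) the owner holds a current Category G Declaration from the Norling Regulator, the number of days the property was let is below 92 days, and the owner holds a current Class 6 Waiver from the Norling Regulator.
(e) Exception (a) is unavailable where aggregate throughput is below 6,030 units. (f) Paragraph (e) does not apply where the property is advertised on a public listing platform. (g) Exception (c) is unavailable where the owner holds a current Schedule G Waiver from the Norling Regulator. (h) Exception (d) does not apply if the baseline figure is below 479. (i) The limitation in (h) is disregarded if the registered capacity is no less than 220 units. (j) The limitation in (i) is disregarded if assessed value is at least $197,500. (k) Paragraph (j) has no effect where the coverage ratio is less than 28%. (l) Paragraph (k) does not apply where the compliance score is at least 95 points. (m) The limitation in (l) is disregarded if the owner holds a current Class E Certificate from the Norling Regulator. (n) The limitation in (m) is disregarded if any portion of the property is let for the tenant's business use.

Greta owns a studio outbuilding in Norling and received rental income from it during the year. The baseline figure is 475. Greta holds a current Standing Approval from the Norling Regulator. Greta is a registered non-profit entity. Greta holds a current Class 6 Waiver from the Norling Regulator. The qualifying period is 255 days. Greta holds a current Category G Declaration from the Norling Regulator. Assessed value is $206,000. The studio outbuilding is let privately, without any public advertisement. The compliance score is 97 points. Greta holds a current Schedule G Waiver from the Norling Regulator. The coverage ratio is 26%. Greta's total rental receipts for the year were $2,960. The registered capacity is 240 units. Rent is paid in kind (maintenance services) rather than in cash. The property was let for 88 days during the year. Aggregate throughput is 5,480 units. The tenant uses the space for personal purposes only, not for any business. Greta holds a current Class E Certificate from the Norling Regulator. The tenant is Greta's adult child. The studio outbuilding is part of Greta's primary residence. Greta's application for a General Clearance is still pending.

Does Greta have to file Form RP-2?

Exception (a): the tenant is an immediate family member; the qualifying period is 255 days, below the 260 days limit — every condition holds. Turning to paragraphs (e)–(f): (e) operates against (a): aggregate throughput is 5,480 units, below the 6,030 units limit. (f), which would lift (e), is inapplicable — the property is let privately without advertisement. Exception (a) does not apply.
Exception (b) requires that the owner holds a current General Clearance from the Norling Regulator; but no current General Clearance is held, so (b) is unavailable.
Exception (c): total rental receipts for the year are $2,960, under the $3,760 limit; rent is paid in kind; the studio outbuilding is part of the primary residence — every condition holds. But: (g) operates — a current Schedule G Waiver is held. (c) is therefore removed.
Exception (d): a current Category G Declaration is held; the number of days the property was let is 88 days, below the 92 days limit; a current Class 6 Waiver is held — every condition holds. Considering the limiting provisions: (h) would limit (d) — the baseline figure is 475, below the 479 limit — but (i) sets (h) aside: (i) operates against (h): the registered capacity is 240 units, meeting the 220 units threshold. (j) would limit (i) — assessed value is $206,000, meeting the $197,500 threshold — but (k) sets (j) aside: (k) operates against (j): the coverage ratio is 26%, less than the 28% limit. (l) operates (the compliance score is 97 points, meeting the 95 points threshold), but yields to (m): (m) operates against (l): a current Class E Certificate is held. (n) is not engaged (the space is used for personal purposes only), so (m) stands. Exception (d) stands.

No — exception (d) applies; Greta is not required to file Form RP-2.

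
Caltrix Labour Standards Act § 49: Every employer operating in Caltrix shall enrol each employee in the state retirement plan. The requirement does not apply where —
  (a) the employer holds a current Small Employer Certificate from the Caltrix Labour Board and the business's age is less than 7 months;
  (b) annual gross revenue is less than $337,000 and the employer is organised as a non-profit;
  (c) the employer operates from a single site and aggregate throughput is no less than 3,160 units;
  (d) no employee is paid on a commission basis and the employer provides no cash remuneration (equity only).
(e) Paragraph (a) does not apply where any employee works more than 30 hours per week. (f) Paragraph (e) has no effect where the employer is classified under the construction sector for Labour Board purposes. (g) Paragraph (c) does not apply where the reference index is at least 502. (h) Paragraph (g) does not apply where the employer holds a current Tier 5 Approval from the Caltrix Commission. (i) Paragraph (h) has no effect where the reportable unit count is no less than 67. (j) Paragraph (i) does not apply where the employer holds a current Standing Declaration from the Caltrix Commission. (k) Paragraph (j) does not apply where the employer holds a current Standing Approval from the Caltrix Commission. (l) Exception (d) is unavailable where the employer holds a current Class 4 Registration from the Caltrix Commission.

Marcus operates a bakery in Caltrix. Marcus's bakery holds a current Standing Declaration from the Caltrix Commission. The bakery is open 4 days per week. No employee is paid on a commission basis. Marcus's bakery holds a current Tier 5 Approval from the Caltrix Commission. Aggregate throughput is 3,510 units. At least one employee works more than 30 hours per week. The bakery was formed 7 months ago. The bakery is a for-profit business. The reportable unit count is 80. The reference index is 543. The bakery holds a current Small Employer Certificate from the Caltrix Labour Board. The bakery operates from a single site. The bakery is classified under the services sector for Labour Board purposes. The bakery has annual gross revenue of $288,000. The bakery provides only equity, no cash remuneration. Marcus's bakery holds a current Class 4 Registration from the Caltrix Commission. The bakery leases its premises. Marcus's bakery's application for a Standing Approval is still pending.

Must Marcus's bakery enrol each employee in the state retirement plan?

Exception (a) requires that the business's age is less than 7 months; but the business's age is 7 months, not less than 7 months, so (a) is unavailable.
Exception (b) does not apply: the employer is for-profit.
Exception (c): the employer operates from a single site; aggregate throughput is 3,510 units, meeting the 3,160 units threshold — every condition holds. Applying paragraphs (g)–(k): (g) would limit (c) — the reference index is 543, meeting the 502 threshold — but (h) sets (g) aside: (h) operates against (g): a current Tier 5 Approval is held. (i) would limit (h) — the reportable unit count is 80, meeting the 67 threshold — but (j) sets (i) aside: (j) applies — a current Standing Declaration is held. (k) is inapplicable (the Standing Approval is not current), so (j) stands. Exception (c) stands.
All of (d)'s requirements are met (no employee is paid on commission; remuneration is equity-only). Turning to paragraph (l): (l) is engaged — a current Class 4 Registration is held. Exception (d) does not apply.

No — exception (c) applies; Marcus's bakery is not required to enrol each employee in the state retirement plan.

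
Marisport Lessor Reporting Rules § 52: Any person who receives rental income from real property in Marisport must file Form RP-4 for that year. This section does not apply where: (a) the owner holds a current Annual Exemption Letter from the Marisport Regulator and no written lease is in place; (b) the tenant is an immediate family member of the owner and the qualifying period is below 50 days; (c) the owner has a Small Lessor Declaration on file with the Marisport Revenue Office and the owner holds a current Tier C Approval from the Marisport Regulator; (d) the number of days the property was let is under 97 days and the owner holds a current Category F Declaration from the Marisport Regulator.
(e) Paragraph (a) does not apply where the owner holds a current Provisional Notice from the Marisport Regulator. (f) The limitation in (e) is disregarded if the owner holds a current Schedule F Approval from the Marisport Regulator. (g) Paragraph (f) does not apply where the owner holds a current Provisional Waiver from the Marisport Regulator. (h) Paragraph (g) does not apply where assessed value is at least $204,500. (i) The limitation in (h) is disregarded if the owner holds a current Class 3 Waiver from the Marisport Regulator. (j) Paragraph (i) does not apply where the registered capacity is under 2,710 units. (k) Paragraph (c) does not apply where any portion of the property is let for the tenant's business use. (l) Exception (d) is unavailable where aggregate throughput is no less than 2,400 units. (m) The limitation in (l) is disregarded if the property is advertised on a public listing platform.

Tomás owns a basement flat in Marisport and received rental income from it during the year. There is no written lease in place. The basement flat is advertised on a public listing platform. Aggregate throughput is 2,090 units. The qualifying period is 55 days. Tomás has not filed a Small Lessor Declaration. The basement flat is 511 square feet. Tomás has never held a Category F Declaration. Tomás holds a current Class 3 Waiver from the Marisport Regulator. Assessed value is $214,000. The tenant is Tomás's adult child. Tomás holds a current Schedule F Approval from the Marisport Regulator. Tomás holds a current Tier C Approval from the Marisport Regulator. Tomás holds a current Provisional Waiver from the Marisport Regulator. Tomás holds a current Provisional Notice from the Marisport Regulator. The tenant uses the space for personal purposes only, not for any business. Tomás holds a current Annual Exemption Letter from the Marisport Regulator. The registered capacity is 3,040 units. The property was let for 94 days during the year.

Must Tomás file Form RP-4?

Exception (a)'s conditions are all satisfied: a current Annual Exemption Letter is held; there is no written lease. But: (e) operates against (a): a current Provisional Notice is held. (f) applies (a current Schedule F Approval is held), but yields to (g): (g) is triggered — a current Provisional Waiver is held. (h) is engaged (assessed value is $214,000, meeting the $204,500 threshold), but is overridden by (i): (i) is engaged — a current Class 3 Waiver is held. (j), which would lift (i), is not triggered — the registered capacity is 3,040 units, not under 2,710 units. Exception (a) does not apply.
Exception (b) does not apply: the qualifying period is 55 days, not below 50 days.
Exception (c) requires that the owner has a Small Lessor Declaration on file with the Marisport Revenue Office; but no Small Lessor Declaration is on file, so (c) is unavailable.
Exception (d) fails — no current Category F Declaration is held.
No exception displaces § 52.

Yes — Tomás must file Form RP-4.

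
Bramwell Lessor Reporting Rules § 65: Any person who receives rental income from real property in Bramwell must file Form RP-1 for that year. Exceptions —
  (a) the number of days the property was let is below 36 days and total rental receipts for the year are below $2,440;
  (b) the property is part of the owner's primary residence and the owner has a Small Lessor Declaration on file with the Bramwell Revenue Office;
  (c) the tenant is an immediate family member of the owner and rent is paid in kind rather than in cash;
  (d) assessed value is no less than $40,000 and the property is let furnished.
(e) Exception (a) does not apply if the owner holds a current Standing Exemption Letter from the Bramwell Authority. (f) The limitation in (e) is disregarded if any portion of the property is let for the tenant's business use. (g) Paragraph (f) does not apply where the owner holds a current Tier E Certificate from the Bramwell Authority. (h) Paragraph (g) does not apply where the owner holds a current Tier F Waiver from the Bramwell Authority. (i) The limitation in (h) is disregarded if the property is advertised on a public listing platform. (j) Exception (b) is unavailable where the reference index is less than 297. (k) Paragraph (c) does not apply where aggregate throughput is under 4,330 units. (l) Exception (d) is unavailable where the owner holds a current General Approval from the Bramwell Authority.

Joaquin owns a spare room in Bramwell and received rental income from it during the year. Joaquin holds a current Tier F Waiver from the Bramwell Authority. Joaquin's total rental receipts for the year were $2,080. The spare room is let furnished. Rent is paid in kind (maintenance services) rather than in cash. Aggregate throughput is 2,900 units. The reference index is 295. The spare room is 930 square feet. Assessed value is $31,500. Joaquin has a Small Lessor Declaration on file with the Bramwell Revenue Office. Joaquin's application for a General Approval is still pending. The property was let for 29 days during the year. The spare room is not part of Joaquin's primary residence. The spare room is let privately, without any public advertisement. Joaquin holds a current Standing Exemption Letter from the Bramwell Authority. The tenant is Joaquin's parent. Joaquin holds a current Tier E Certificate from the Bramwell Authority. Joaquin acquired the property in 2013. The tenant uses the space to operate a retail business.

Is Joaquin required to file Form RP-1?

No — exception (a) applies; Joaquin is not required to file Form RP-1.

Exception (a)'s conditions are all satisfied: the number of days the property was let is 29 days, below the 36 days limit; total rental receipts for the year are $2,080, below the $2,440 limit. Applying paragraphs (e)–(i): (e) would limit (a) — a current Standing Exemption Letter is held — but (f) sets (e) aside: (f) operates — the space is let for business use. (g) applies (a current Tier E Certificate is held), but is itself disapplied by (h): (h) operates against (g): a current Tier F Waiver is held. (i), which would lift (h), is not engaged — the property is let privately without advertisement. Exception (a) stands.
Exception (b) requires that the property is part of the owner's primary residence; but the spare room is not part of the primary residence, so (b) is unavailable.
All of (c)'s requirements are met (the tenant is an immediate family member; rent is paid in kind). Turning to paragraph (k): (k) is engaged — aggregate throughput is 2,900 units, under the 4,330 units limit. (c) is therefore removed.
Exception (d) requires that assessed value is no less than $40,000; but assessed value is $31,500, short of $40,000, so (d) is unavailable.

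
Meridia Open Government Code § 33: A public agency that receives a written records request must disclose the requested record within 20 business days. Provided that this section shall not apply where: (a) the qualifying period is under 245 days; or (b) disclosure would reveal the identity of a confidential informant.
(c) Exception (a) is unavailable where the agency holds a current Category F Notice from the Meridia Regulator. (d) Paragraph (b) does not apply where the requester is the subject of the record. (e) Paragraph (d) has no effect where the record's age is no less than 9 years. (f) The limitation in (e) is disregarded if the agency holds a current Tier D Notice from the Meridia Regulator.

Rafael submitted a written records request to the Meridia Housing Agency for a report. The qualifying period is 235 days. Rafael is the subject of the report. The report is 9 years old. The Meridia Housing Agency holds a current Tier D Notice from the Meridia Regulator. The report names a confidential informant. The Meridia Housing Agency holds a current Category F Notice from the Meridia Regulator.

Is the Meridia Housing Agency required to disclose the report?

Yes — the Meridia Housing Agency must disclose the report.

Exception (a)'s conditions are all satisfied: the qualifying period is 235 days, under the 245 days limit. But applying paragraph (c): (c) operates against (a): a current Category F Notice is held. Exception (a) does not apply.
Exception (b)'s conditions are all satisfied: the report names a confidential informant. But: (d) operates against (b): Rafael is the subject of the report. (e) would limit (d) — the record's age is 9 years, meeting the 9 years threshold — but (f) sets (e) aside: (f) operates against (e): a current Tier D Notice is held. (b) is therefore removed.
Every exception is unavailable, so the rule governs.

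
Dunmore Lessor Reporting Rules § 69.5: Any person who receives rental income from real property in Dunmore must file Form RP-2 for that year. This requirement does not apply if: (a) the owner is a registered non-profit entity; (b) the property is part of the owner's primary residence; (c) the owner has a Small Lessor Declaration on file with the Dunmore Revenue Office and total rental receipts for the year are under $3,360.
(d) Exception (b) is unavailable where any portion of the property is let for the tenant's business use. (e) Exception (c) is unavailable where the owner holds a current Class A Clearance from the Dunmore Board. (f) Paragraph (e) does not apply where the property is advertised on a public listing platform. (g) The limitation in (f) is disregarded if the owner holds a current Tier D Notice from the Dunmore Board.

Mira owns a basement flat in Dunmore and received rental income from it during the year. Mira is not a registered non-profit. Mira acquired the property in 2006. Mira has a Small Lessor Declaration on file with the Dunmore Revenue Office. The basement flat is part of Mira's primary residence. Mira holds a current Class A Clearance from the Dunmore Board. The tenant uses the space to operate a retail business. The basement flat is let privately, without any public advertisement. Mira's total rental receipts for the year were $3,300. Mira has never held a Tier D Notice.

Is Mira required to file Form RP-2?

Yes — Mira must file Form RP-2.

Exception (a) does not apply: Mira is not a registered non-profit.
Exception (b): the basement flat is part of the primary residence — every condition holds. Turning to paragraph (d): (d) is engaged — the space is let for business use. (b) is therefore removed.
Exception (c)'s conditions are all satisfied: a Small Lessor Declaration is on file; total rental receipts for the year are $3,300, under the $3,360 limit. However, paragraphs (e)–(g) must be considered: (e) operates against (c): a current Class A Clearance is held. (f) is not triggered (the property is let privately without advertisement), so (e) stands. (c) is therefore removed.
No exception displaces § 69.5.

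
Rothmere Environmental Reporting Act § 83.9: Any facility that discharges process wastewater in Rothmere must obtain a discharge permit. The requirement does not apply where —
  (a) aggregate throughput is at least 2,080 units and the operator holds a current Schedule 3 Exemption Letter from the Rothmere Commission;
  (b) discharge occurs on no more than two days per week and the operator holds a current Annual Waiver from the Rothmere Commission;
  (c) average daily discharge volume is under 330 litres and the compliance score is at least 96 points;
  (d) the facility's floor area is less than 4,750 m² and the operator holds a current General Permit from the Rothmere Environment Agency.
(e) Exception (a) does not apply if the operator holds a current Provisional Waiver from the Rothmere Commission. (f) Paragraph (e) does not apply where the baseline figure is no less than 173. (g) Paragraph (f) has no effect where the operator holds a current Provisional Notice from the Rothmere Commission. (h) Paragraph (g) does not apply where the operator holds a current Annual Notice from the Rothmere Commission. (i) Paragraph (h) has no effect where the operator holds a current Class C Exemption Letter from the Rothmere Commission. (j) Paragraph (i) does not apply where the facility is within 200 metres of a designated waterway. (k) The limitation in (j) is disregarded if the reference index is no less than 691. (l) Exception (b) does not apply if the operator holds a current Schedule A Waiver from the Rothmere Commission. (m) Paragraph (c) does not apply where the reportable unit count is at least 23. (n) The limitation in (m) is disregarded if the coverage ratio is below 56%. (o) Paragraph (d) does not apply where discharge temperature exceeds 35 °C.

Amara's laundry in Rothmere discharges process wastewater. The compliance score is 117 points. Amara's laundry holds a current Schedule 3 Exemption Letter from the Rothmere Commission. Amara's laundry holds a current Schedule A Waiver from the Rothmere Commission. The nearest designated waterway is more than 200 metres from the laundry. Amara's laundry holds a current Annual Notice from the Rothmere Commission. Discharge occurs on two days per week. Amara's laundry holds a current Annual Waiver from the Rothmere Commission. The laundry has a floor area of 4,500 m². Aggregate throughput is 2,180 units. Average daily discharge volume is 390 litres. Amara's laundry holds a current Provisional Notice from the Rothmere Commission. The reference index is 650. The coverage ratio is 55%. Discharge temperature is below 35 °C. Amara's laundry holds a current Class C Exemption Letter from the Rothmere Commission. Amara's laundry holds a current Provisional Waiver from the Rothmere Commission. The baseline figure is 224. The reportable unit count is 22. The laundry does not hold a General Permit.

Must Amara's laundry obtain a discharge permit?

Yes — Amara's laundry must obtain a discharge permit.

Exception (a) is satisfied on its face — aggregate throughput is 2,180 units, meeting the 2,080 units threshold; a current Schedule 3 Exemption Letter is held. Turning to paragraphs (e)–(k): (e) operates against (a): a current Provisional Waiver is held. (f) is triggered (the baseline figure is 224, meeting the 173 threshold), but is set aside by (g): (g) is triggered — a current Provisional Notice is held. (h) would limit (g) — a current Annual Notice is held — but (i) sets (h) aside: (i) operates against (h): a current Class C Exemption Letter is held. (j), which would lift (i), does not operate here — the laundry is more than 200 m from any designated waterway. Exception (a) does not apply.
Exception (b)'s conditions are all satisfied: discharge occurs on no more than two days per week; a current Annual Waiver is held. Turning to paragraph (l): (l) operates against (b): a current Schedule A Waiver is held. (b) is therefore removed.
Exception (c) requires that average daily discharge volume is under 330 litres; but average daily discharge volume is 390 litres, not under 330 litres, so (c) is unavailable.
Exception (d) requires that the operator holds a current General Permit from the Rothmere Environment Agency; but no General Permit is held, so (d) is unavailable.
No exception displaces § 83.9.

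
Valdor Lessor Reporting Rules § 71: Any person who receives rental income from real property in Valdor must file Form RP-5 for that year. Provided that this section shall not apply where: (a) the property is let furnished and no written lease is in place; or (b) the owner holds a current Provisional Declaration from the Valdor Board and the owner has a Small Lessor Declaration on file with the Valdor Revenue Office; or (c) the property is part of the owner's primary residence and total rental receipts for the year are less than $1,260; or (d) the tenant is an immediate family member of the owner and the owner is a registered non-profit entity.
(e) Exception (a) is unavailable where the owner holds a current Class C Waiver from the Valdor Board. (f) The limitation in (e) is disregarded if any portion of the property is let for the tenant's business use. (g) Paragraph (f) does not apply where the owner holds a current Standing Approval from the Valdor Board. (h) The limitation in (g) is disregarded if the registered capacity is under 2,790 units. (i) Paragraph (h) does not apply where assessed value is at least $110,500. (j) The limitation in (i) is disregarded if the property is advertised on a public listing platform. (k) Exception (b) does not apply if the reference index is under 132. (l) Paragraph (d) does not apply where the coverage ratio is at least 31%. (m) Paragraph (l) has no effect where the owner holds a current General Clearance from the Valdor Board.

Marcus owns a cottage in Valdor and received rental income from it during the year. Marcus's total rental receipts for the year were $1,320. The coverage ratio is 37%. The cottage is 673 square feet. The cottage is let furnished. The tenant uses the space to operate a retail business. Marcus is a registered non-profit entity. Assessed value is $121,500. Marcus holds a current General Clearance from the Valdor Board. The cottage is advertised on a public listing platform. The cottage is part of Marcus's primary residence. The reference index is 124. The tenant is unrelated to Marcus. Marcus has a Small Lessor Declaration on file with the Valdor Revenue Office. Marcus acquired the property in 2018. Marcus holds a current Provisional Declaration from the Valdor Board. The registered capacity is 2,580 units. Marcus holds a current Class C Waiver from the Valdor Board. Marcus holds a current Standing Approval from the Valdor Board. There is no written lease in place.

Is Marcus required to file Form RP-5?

No — exception (a) applies; Marcus is not required to file Form RP-5.

Exception (a) is satisfied on its face — the property is let furnished; there is no written lease. Applying paragraphs (e)–(j): (e) would limit (a) — a current Class C Waiver is held — but (f) sets (e) aside: (f) is triggered — the space is let for business use. (g) operates (a current Standing Approval is held), but is displaced by (h): (h) operates against (g): the registered capacity is 2,580 units, under the 2,790 units limit. (i) applies (assessed value is $121,500, meeting the $110,500 threshold), but yields to (j): (j) is triggered — the property is publicly advertised. (a) remains available.
All of (b)'s requirements are met (a current Provisional Declaration is held; a Small Lessor Declaration is on file). Turning to paragraph (k): (k) operates — the reference index is 124, under the 132 limit. (b) is therefore removed.
Exception (c) does not apply: total rental receipts for the year are $1,320, not less than $1,260.
Exception (d) does not apply: the tenant is unrelated to the owner.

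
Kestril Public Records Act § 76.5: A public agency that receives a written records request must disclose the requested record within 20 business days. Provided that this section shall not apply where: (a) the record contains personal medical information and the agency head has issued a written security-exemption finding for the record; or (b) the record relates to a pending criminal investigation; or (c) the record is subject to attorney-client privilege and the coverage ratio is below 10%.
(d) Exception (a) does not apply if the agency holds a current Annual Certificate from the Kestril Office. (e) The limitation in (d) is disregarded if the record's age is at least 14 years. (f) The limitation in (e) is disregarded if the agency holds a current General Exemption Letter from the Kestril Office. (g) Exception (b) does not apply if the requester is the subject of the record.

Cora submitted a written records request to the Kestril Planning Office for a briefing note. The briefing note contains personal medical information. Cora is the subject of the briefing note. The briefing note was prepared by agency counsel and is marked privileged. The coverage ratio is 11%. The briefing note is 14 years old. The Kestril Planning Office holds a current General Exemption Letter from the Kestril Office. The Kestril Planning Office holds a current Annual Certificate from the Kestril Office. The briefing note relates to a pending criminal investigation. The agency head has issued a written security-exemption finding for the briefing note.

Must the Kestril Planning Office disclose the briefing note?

All of (a)'s requirements are met (the briefing note contains personal medical information; a written security-exemption finding has been issued). But: (d) applies — a current Annual Certificate is held. (e) is engaged (the record's age is 14 years, meeting the 14 years threshold), but yields to (f): (f) operates against (e): a current General Exemption Letter is held. So (a) is unavailable.
Exception (b)'s conditions are all satisfied: the briefing note relates to a pending investigation. Turning to paragraph (g): (g) operates against (b): Cora is the subject of the briefing note. (b) is therefore removed.
Exception (c) fails — the coverage ratio is 11%, not below 10%.
No exception applies. The general rule governs.

Yes — the Kestril Planning Office must disclose the briefing note.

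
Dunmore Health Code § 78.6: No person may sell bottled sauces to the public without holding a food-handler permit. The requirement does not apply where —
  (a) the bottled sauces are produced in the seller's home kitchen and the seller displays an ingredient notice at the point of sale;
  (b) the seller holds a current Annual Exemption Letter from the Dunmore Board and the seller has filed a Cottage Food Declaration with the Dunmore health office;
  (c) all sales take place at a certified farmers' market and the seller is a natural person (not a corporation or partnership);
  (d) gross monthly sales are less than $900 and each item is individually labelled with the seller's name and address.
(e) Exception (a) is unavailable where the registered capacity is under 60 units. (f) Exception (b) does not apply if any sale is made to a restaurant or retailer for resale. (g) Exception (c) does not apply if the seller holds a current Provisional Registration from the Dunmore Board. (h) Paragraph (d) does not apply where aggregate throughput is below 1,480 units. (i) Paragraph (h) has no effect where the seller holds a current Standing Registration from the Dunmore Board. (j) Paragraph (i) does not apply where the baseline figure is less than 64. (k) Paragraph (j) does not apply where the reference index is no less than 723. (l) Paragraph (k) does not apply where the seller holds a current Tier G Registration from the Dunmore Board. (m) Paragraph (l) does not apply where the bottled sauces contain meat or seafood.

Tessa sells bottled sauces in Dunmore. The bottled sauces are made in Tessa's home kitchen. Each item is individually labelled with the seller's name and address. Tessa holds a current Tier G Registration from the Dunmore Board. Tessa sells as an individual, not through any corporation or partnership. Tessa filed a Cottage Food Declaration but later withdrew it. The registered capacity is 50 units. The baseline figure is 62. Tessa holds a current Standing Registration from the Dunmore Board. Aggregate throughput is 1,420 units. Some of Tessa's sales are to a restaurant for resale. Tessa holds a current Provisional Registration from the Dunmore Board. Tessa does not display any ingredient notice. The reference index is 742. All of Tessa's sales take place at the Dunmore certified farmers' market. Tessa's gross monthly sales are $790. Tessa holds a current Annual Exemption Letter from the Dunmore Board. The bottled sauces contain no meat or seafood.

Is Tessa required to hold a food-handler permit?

Yes — Tessa must hold a food-handler permit.

Exception (a) does not apply: no ingredient notice is displayed.
Exception (b) fails — the Cottage Food Declaration was withdrawn.
All of (c)'s requirements are met (all sales are at a certified farmers' market; the seller is a natural person). However, paragraph (g) must be considered: (g) is triggered — a current Provisional Registration is held. So (c) is unavailable.
All of (d)'s requirements are met (gross monthly sales are $790, less than the $900 limit; items are individually labelled). But: (h) operates against (d): aggregate throughput is 1,420 units, below the 1,480 units limit. (i) applies (a current Standing Registration is held), but is displaced by (j): (j) operates against (i): the baseline figure is 62, less than the 64 limit. (k) operates (the reference index is 742, meeting the 723 threshold), but is itself disapplied by (l): (l) is triggered — a current Tier G Registration is held. (m), which would lift (l), is inapplicable — the bottled sauces contain no meat or seafood. Exception (d) does not apply.
Every exception is unavailable, so the rule governs.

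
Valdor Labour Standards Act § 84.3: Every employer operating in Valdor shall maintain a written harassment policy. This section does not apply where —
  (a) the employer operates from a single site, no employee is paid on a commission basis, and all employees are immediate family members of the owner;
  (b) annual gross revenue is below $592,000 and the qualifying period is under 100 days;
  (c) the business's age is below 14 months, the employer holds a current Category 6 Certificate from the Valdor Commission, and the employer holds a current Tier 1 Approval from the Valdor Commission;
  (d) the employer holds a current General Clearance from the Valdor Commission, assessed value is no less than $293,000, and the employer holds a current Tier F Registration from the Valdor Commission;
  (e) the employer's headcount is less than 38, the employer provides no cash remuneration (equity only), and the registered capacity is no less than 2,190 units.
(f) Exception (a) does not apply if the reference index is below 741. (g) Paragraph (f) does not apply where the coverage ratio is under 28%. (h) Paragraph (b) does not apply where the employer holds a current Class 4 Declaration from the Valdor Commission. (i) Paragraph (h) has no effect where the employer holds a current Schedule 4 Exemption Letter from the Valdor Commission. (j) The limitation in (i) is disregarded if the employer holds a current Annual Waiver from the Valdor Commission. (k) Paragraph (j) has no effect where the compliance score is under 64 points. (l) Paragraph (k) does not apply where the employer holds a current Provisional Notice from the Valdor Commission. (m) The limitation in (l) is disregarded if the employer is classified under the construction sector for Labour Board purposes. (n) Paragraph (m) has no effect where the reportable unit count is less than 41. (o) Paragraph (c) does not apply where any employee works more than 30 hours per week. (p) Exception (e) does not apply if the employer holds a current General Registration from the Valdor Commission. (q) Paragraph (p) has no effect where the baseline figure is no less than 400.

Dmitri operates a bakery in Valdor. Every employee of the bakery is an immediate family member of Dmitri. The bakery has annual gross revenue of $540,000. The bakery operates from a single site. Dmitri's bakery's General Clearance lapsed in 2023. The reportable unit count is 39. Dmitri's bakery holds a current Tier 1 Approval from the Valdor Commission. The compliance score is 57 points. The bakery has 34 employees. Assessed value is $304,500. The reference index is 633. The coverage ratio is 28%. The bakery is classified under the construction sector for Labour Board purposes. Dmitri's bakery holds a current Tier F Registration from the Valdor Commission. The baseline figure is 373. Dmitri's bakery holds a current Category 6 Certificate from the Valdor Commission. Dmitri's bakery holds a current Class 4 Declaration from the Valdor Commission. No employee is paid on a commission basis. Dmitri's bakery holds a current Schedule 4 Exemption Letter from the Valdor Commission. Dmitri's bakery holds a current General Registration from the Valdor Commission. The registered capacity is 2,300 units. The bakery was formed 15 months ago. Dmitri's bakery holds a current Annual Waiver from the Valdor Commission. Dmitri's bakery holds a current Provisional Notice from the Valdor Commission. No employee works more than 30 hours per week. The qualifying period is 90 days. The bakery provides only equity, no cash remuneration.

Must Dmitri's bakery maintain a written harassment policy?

Yes — Dmitri's bakery must maintain a written harassment policy.

Exception (a) is satisfied on its face — the employer operates from a single site; no employee is paid on commission; every employee is an immediate family member. But applying paragraphs (f)–(g): (f) operates against (a): the reference index is 633, below the 741 limit. (g), which would lift (f), is not triggered — the coverage ratio is 28%, not under 28%. So (a) is unavailable.
Exception (b): annual gross revenue is $540,000, below the $592,000 limit; the qualifying period is 90 days, under the 100 days limit — every condition holds. But: (h) applies — a current Class 4 Declaration is held. (i) is triggered (a current Schedule 4 Exemption Letter is held), but is set aside by (j): (j) is triggered — a current Annual Waiver is held. (k) would limit (j) — the compliance score is 57 points, under the 64 points limit — but (l) sets (k) aside: (l) is engaged — a current Provisional Notice is held. (m) applies (the bakery is classified under the construction sector), but is displaced by (n): (n) applies — the reportable unit count is 39, less than the 41 limit. So (b) is unavailable.
Exception (c) requires that the business's age is below 14 months; but the business's age is 15 months, not below 14 months, so (c) is unavailable.
Exception (d) requires that the employer holds a current General Clearance from the Valdor Commission; but no current General Clearance is held, so (d) is unavailable.
Exception (e) is satisfied on its face — the employer's headcount is 34, less than the 38 limit; remuneration is equity-only; the registered capacity is 2,300 units, meeting the 2,190 units threshold. Turning to paragraphs (p)–(q): (p) operates against (e): a current General Registration is held. (q) does not operate here (the baseline figure is 373, short of 400), so (p) stands. So (e) is unavailable.
No exception displaces § 84.3.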